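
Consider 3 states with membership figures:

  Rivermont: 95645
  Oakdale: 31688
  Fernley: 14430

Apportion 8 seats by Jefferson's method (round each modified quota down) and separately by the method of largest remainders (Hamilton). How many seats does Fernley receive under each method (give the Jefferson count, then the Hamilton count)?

Jefferson: Rivermont 6, Oakdale 2, Fernley 0.
Hamilton: Rivermont 5, Oakdale 2, Fernley 1.
Fernley gets 0 under Jefferson and 1 under Hamilton.

0 and 1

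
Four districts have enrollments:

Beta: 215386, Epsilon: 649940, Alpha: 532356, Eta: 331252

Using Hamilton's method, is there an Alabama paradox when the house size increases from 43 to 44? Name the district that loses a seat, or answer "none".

At 43 seats: Beta 6, Epsilon 16, Alpha 13, Eta 8.
At 44 seats: Beta 5, Epsilon 17, Alpha 14, Eta 8.
Beta drops from 6 to 5.

Beta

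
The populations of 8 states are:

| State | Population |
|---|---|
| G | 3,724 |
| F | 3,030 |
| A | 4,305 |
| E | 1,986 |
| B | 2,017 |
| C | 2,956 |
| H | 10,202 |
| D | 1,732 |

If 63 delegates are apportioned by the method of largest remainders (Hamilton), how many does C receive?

6

Standard divisor: 29952 ÷ 63 ≈ 475.429.
Standard quotas: G 7.8329, F 6.3732, A 9.0550, E 4.1773, B 4.2425, C 6.2175, H 21.4585, D 3.6430.
Lower quotas: G 7, F 6, A 9, E 4, B 4, C 6, H 21, D 3 (sum 60, leaving 3 seats).
Remainders in descending order: G 0.8329, D 0.6430, H 0.4585, F 0.3732, B 0.2425, C 0.2175, E 0.1773, A 0.0550.
The surplus seats go to G, D, H.
C receives 6.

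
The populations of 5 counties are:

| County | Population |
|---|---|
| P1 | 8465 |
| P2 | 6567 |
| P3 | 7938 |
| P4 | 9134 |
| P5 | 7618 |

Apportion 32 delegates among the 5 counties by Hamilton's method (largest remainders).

Standard divisor: 39722 ÷ 32 ≈ 1241.312.
Standard quotas: P1 6.8194, P2 5.2904, P3 6.3948, P4 7.3583, P5 6.1371.
Lower quotas: P1 6, P2 5, P3 6, P4 7, P5 6 (sum 30, leaving 2 seats).
Remainders in descending order: P1 0.8194, P3 0.3948, P4 0.3583, P2 0.2904, P5 0.1371.
The surplus seats go to P1, P3.

P1: 7; P2: 5; P3: 7; P4: 7; P5: 6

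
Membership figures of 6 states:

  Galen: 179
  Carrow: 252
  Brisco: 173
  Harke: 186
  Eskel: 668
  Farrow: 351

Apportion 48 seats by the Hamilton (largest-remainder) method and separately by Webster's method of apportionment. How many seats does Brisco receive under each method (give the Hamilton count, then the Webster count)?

Hamilton: Galen 5, Carrow 7, Brisco 4, Harke 5, Eskel 18, Farrow 9.
Webster: Galen 5, Carrow 7, Brisco 5, Harke 5, Eskel 17, Farrow 9.
Brisco gets 4 under Hamilton and 5 under Webster.

4 and 5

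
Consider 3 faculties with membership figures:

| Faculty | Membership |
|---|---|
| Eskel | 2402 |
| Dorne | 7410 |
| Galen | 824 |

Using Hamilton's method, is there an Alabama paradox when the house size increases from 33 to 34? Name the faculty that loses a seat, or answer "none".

Galen

At 33 seats: Eskel 7, Dorne 23, Galen 3.
At 34 seats: Eskel 8, Dorne 24, Galen 2.
Galen drops from 3 to 2.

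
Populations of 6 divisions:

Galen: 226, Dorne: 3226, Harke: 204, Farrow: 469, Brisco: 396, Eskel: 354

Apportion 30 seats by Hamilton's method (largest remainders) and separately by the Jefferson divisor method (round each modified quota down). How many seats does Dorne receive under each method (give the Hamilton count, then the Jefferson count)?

Hamilton: Galen 1, Dorne 20, Harke 1, Farrow 3, Brisco 3, Eskel 2.
Jefferson: Galen 1, Dorne 21, Harke 1, Farrow 3, Brisco 2, Eskel 2.
Dorne gets 20 under Hamilton and 21 under Jefferson.

20 and 21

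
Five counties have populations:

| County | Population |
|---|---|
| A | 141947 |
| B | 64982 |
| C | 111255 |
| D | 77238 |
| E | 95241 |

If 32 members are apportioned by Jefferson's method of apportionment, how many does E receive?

6

Standard divisor 490663/32 ≈ 15333.219; standard quotas: A 9.257, B 4.238, C 7.256, D 5.037, E 6.211.
Rounding down gives 9, 4, 7, 5, 6 = 31 seats, so the divisor must be adjusted.
With modified divisor 14100: modified quotas A 10.067, B 4.609, C 7.890, D 5.478, E 6.755.
Rounding down: A 10, B 4, C 7, D 5, E 6 (total 32).
E receives 6.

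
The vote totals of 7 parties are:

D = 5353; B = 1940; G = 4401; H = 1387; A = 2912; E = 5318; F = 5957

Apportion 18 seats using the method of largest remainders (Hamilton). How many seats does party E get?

Total 27268; standard divisor 27268/18 ≈ 1514.889.
Standard quotas: D 3.5336, B 1.2806, G 2.9052, H 0.9156, A 1.9223, E 3.5105, F 3.9323.
Lower quotas: D 3, B 1, G 2, H 0, A 1, E 3, F 3 (sum 13, leaving 5 seats).
Remainders in descending order: F 0.9323, A 0.9223, H 0.9156, G 0.9052, D 0.5336, E 0.5105, B 0.2806.
Largest remainders: F, A, H, G, D receive the extra seats.
E receives 3.

3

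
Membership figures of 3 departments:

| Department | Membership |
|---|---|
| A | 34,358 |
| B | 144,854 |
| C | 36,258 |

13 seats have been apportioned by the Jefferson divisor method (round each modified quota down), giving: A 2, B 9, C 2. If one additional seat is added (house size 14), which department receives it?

Priority for the next seat is population ÷ (current seats + 1).
Priorities: A 11452.667, B 14485.400, C 12086.000.
Highest priority: B.

B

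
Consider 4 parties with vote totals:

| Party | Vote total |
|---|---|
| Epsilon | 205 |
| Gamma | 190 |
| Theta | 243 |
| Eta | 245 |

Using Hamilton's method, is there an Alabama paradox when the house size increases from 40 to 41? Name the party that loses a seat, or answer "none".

At 40 seats: Epsilon 9, Gamma 9, Theta 11, Eta 11.
At 41 seats: Epsilon 10, Gamma 9, Theta 11, Eta 11.
No party's allocation decreased.

none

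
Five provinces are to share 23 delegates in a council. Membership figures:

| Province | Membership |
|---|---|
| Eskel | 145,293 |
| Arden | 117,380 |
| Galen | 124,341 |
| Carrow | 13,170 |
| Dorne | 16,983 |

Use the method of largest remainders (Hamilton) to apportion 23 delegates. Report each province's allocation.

Standard divisor: 417167 ÷ 23 ≈ 18137.696.
Standard quotas: Eskel 8.0106, Arden 6.4716, Galen 6.8554, Carrow 0.7261, Dorne 0.9363.
Lower quotas: Eskel 8, Arden 6, Galen 6, Carrow 0, Dorne 0 (sum 20, leaving 3 seats).
Remainders in descending order: Dorne 0.9363, Galen 0.8554, Carrow 0.7261, Arden 0.4716, Eskel 0.0106.
The surplus seats go to Dorne, Galen, Carrow.

Eskel: 8; Arden: 6; Galen: 7; Carrow: 1; Dorne: 1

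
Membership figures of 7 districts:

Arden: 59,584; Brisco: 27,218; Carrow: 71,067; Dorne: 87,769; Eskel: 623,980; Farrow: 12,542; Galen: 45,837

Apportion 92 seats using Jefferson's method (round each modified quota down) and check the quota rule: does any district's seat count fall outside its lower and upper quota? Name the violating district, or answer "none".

Standard quotas: Arden 5.907, Brisco 2.698, Carrow 7.045, Dorne 8.701, Eskel 61.860, Farrow 1.243, Galen 4.544.
Jefferson allocation: Arden 6, Brisco 2, Carrow 7, Dorne 9, Eskel 63, Farrow 1, Galen 4.
Eskel has quota 61.860 (lower 61, upper 62) but receives 63 — outside the quota interval.

Eskel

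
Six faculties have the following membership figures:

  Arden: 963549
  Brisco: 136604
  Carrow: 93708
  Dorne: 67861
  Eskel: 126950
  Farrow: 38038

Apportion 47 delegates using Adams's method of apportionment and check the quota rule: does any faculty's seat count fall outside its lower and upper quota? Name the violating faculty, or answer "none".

Standard quotas: Arden 31.742, Brisco 4.500, Carrow 3.087, Dorne 2.236, Eskel 4.182, Farrow 1.253.
Adams allocation: Arden 30, Brisco 5, Carrow 3, Dorne 3, Eskel 4, Farrow 2.
Arden has quota 31.742 (lower 31, upper 32) but receives 30 — outside the quota interval.

Arden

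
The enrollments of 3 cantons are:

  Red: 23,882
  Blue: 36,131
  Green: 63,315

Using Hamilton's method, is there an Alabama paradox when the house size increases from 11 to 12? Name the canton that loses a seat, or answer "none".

At 11 seats: Red 2, Blue 3, Green 6.
At 12 seats: Red 2, Blue 4, Green 6.
No canton's allocation decreased.

none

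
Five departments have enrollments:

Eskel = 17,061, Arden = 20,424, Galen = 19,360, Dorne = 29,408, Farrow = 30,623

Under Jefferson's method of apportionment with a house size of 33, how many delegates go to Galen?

Standard divisor 116876/33 ≈ 3541.697; standard quotas: Eskel 4.817, Arden 5.767, Galen 5.466, Dorne 8.303, Farrow 8.646.
Rounding down gives 4, 5, 5, 8, 8 = 30 seats, so the divisor must be adjusted.
With modified divisor 3300: modified quotas Eskel 5.170, Arden 6.189, Galen 5.867, Dorne 8.912, Farrow 9.280.
Rounding down: Eskel 5, Arden 6, Galen 5, Dorne 8, Farrow 9 (total 33).
Galen receives 5.

5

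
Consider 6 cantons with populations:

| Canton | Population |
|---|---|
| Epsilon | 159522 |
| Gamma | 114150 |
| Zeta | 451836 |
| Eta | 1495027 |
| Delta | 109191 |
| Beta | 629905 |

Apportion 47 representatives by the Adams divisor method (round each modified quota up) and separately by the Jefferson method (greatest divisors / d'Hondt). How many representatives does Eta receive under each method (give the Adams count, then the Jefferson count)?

23 and 26

Adams: Epsilon 3, Gamma 2, Zeta 7, Eta 23, Delta 2, Beta 10.
Jefferson: Epsilon 2, Gamma 1, Zeta 7, Eta 26, Delta 1, Beta 10.
Eta gets 23 under Adams and 26 under Jefferson.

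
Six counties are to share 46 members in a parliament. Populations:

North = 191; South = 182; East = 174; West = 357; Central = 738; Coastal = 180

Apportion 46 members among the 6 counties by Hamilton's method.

Total 1822; standard divisor 1822/46 ≈ 39.609.
Standard quotas: North 4.822, South 4.595, East 4.393, West 9.013, Central 18.632, Coastal 4.544.
Lower quotas: North 4, South 4, East 4, West 9, Central 18, Coastal 4 (sum 43, leaving 3 seats).
Remainders in descending order: North 0.822, Central 0.632, South 0.595, Coastal 0.544, East 0.393, West 0.013.
Largest remainders: North, Central, South receive the extra seats.

North: 5, South: 5, East: 4, West: 9, Central: 19, Coastal: 4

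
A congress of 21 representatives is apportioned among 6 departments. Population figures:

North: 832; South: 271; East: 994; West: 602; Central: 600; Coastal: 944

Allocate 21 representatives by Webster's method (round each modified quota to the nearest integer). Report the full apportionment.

North 4, South 1, East 5, West 3, Central 3, Coastal 5

Standard divisor 4243/21 ≈ 202.048; standard quotas: North 4.118, South 1.341, East 4.920, West 2.979, Central 2.970, Coastal 4.672.
Rounding to the nearest integer gives North 4, South 1, East 5, West 3, Central 3, Coastal 5 — total 21, matching the house size, so no adjustment is needed.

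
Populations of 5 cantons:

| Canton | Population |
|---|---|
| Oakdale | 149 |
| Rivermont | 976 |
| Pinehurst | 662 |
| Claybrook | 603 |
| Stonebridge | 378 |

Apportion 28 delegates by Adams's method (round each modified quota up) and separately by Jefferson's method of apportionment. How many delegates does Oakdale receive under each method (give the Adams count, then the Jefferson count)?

2 and 1

Adams: Oakdale 2, Rivermont 9, Pinehurst 7, Claybrook 6, Stonebridge 4.
Jefferson: Oakdale 1, Rivermont 10, Pinehurst 7, Claybrook 6, Stonebridge 4.
Oakdale gets 2 under Adams and 1 under Jefferson.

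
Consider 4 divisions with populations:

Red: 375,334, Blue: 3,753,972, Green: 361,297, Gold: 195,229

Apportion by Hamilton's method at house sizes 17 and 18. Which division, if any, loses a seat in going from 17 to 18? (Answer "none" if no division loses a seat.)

At 17 seats: Red 1, Blue 14, Green 1, Gold 1.
At 18 seats: Red 2, Blue 14, Green 1, Gold 1.
No division's allocation decreased.

none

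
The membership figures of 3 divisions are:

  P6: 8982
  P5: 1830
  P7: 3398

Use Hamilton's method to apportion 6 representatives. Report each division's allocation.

Standard divisor: 14210 ÷ 6 ≈ 2368.333.
Standard quotas: P6 3.7925, P5 0.7727, P7 1.4348.
Lower quotas: P6 3, P5 0, P7 1 (sum 4, leaving 2 seats).
Remainders in descending order: P6 0.7925, P5 0.7727, P7 0.4348.
The surplus seats go to P6, P5.

P6 4, P5 1, P7 1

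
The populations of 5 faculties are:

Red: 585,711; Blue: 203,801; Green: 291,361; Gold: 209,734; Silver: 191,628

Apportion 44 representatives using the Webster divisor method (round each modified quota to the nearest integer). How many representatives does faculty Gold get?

Standard divisor 1482235/44 ≈ 33687.159; standard quotas: Red 17.387, Blue 6.050, Green 8.649, Gold 6.226, Silver 5.688.
Rounding to the nearest integer gives Red 17, Blue 6, Green 9, Gold 6, Silver 6 — total 44, matching the house size, so no adjustment is needed.
Gold receives 6.

6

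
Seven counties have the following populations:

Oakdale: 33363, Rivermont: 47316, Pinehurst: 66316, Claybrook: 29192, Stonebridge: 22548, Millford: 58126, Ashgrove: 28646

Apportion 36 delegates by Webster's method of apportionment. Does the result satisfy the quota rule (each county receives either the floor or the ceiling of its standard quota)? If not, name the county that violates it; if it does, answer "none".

none

Standard quotas: Oakdale 4.207, Rivermont 5.966, Pinehurst 8.362, Claybrook 3.681, Stonebridge 2.843, Millford 7.329, Ashgrove 3.612.
Webster allocation: Oakdale 4, Rivermont 6, Pinehurst 8, Claybrook 4, Stonebridge 3, Millford 7, Ashgrove 4.
Every allocation lies between the lower and upper quota.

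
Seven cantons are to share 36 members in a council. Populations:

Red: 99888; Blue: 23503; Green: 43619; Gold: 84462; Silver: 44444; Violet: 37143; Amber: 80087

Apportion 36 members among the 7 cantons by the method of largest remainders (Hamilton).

Total 413146; standard divisor 413146/36 ≈ 11476.278.
Standard quotas: Red 8.7039, Blue 2.0480, Green 3.8008, Gold 7.3597, Silver 3.8727, Violet 3.2365, Amber 6.9785.
Lower quotas: Red 8, Blue 2, Green 3, Gold 7, Silver 3, Violet 3, Amber 6 (sum 32, leaving 4 seats).
Remainders in descending order: Amber 0.9785, Silver 0.8727, Green 0.8008, Red 0.7039, Gold 0.3597, Violet 0.2365, Blue 0.0480.
Largest remainders: Amber, Silver, Green, Red receive the extra seats.

Red 9, Blue 2, Green 4, Gold 7, Silver 4, Violet 3, Amber 7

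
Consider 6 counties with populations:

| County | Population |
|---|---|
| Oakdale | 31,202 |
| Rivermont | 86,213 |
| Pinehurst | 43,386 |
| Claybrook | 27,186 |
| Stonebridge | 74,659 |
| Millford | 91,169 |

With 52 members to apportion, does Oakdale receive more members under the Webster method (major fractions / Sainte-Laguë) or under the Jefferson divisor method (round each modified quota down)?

Webster

Webster: Oakdale 5, Rivermont 13, Pinehurst 6, Claybrook 4, Stonebridge 11, Millford 13.
Jefferson: Oakdale 4, Rivermont 13, Pinehurst 6, Claybrook 4, Stonebridge 11, Millford 14.
Oakdale gets 5 under Webster and 4 under Jefferson.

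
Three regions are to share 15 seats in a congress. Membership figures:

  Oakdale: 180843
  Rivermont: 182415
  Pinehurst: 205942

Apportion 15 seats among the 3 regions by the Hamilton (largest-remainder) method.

Total 569200; standard divisor 569200/15 ≈ 37946.667.
Standard quotas: Oakdale 4.7657, Rivermont 4.8071, Pinehurst 5.4271.
Lower quotas: Oakdale 4, Rivermont 4, Pinehurst 5 (sum 13, leaving 2 seats).
Remainders in descending order: Rivermont 0.8071, Oakdale 0.7657, Pinehurst 0.4271.
Largest remainders: Rivermont, Oakdale receive the extra seats.

Oakdale 5; Rivermont 5; Pinehurst 5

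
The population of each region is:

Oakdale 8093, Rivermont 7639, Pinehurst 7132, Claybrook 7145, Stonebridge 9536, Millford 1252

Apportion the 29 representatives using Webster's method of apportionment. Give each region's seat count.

Standard divisor 40797/29 ≈ 1406.793; standard quotas: Oakdale 5.753, Rivermont 5.430, Pinehurst 5.070, Claybrook 5.079, Stonebridge 6.779, Millford 0.890.
Rounding to the nearest integer gives Oakdale 6, Rivermont 5, Pinehurst 5, Claybrook 5, Stonebridge 7, Millford 1 — total 29, matching the house size, so no adjustment is needed.

Oakdale=6; Rivermont=5; Pinehurst=5; Claybrook=5; Stonebridge=7; Millford=1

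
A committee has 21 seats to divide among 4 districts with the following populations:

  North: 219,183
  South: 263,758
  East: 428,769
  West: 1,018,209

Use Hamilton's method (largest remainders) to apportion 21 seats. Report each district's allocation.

North 2; South 3; East 5; West 11

Standard divisor: 1929919 ÷ 21 ≈ 91900.905.
Standard quotas: North 2.3850, South 2.8700, East 4.6656, West 11.0794.
Lower quotas: North 2, South 2, East 4, West 11 (sum 19, leaving 2 seats).
Remainders in descending order: South 0.8700, East 0.6656, North 0.3850, West 0.0794.
Largest remainders: South, East receive the extra seats.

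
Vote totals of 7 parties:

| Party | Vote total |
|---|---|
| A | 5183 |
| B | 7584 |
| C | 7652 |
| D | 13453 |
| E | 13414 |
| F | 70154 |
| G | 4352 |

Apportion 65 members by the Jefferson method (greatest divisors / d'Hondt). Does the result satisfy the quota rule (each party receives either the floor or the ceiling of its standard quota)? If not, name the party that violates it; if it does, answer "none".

F

Standard quotas: A 2.766, B 4.048, C 4.084, D 7.180, E 7.159, F 37.441, G 2.323.
Jefferson allocation: A 2, B 4, C 4, D 7, E 7, F 39, G 2.
F has quota 37.441 (lower 37, upper 38) but receives 39 — outside the quota interval.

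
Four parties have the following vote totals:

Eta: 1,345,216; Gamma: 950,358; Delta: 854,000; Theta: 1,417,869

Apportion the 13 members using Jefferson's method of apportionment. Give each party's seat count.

Eta=4, Gamma=3, Delta=2, Theta=4

Standard divisor 4567443/13 ≈ 351341.769; standard quotas: Eta 3.829, Gamma 2.705, Delta 2.431, Theta 4.036.
Rounding down gives 3, 2, 2, 4 = 11 seats, so the divisor must be adjusted.
With modified divisor 300700: modified quotas Eta 4.474, Gamma 3.160, Delta 2.840, Theta 4.715.
Rounding down: Eta 4, Gamma 3, Delta 2, Theta 4 (total 13).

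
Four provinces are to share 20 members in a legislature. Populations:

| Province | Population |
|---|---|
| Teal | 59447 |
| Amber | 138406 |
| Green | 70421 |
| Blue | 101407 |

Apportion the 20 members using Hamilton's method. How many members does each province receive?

Standard divisor: 369681 ÷ 20 ≈ 18484.05.
Standard quotas: Teal 3.2161, Amber 7.4879, Green 3.8098, Blue 5.4862.
Lower quotas: Teal 3, Amber 7, Green 3, Blue 5 (sum 18, leaving 2 seats).
Remainders in descending order: Green 0.8098, Amber 0.4879, Blue 0.4862, Teal 0.2161.
Largest remainders: Green, Amber receive the extra seats.

Teal=3, Amber=8, Green=4, Blue=5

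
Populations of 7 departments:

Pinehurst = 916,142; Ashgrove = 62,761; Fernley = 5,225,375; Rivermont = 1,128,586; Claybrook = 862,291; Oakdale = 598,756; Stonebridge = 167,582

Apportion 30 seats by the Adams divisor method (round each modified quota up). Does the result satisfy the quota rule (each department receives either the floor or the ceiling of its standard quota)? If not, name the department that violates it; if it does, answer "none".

Standard quotas: Pinehurst 3.067, Ashgrove 0.210, Fernley 17.493, Rivermont 3.778, Claybrook 2.887, Oakdale 2.004, Stonebridge 0.561.
Adams allocation: Pinehurst 3, Ashgrove 1, Fernley 16, Rivermont 4, Claybrook 3, Oakdale 2, Stonebridge 1.
Fernley has quota 17.493 (lower 17, upper 18) but receives 16 — outside the quota interval.

Fernley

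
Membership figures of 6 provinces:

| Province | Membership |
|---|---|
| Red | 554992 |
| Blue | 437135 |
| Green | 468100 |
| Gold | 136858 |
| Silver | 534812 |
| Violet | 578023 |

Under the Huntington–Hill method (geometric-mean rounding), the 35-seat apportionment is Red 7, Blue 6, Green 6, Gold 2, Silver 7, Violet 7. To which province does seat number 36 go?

Violet

Priority for the next seat is population ÷ (√(s·(s+1))).
Priorities: Red 74163.926, Blue 67451.395, Green 72229.398, Gold 55872.045, Silver 71467.260, Violet 77241.572.
Highest priority: Violet.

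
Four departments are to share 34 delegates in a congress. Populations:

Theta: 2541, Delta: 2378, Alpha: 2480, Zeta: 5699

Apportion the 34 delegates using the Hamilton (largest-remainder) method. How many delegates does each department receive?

Theta: 7; Delta: 6; Alpha: 6; Zeta: 15

Total 13098; standard divisor 13098/34 ≈ 385.235.
Standard quotas: Theta 6.5960, Delta 6.1729, Alpha 6.4376, Zeta 14.7936.
Lower quotas: Theta 6, Delta 6, Alpha 6, Zeta 14 (sum 32, leaving 2 seats).
Remainders in descending order: Zeta 0.7936, Theta 0.5960, Alpha 0.4376, Delta 0.1729.
The surplus seats go to Zeta, Theta.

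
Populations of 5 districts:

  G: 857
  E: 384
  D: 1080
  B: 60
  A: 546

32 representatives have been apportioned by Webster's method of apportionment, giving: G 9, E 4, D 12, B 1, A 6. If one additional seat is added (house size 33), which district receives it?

Priority for the next seat is population ÷ (current seats + 0.5).
Priorities: G 90.211, E 85.333, D 86.400, B 40.000, A 84.000.
Highest priority: G.

G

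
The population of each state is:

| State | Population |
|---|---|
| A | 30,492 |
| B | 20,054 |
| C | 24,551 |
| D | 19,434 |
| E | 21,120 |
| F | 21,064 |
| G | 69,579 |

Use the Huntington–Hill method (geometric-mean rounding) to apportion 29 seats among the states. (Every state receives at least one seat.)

With divisor 7211: modified quotas A 4.229, B 2.781, C 3.405, D 2.695, E 2.929, F 2.921, G 9.649.
Geometric-mean thresholds: A √(4·5)=4.472, B √(2·3)=2.449, C √(3·4)=3.464, D √(2·3)=2.449, E √(2·3)=2.449, F √(2·3)=2.449, G √(9·10)=9.487.
Each quota rounded against its threshold gives A 4, B 3, C 3, D 3, E 3, F 3, G 10 (total 29).

A: 4; B: 3; C: 3; D: 3; E: 3; F: 3; G: 10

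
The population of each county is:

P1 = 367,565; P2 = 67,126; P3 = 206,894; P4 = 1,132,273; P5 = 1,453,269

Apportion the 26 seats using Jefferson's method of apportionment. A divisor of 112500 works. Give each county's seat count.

With modified divisor 112500: modified quotas P1 3.267, P2 0.597, P3 1.839, P4 10.065, P5 12.918.
Rounding down: P1 3, P2 0, P3 1, P4 10, P5 12 (total 26).

P1 3, P2 0, P3 1, P4 10, P5 12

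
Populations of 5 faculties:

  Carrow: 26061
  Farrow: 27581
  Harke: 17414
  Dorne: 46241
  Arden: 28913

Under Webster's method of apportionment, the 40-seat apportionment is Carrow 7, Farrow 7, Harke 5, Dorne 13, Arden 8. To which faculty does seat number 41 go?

Priority for the next seat is population ÷ (current seats + 0.5).
Priorities: Carrow 3474.800, Farrow 3677.467, Harke 3166.182, Dorne 3425.259, Arden 3401.529.
Highest priority: Farrow.

Farrow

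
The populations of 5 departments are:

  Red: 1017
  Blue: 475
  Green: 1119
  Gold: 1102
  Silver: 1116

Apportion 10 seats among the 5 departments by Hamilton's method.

The standard divisor is 4829/10 ≈ 482.9.
Standard quotas: Red 2.106, Blue 0.984, Green 2.317, Gold 2.282, Silver 2.311.
Lower quotas: Red 2, Blue 0, Green 2, Gold 2, Silver 2 (sum 8, leaving 2 seats).
Remainders in descending order: Blue 0.984, Green 0.317, Silver 0.311, Gold 0.282, Red 0.106.
The surplus seats go to Blue, Green.

Red 2; Blue 1; Green 3; Gold 2; Silver 2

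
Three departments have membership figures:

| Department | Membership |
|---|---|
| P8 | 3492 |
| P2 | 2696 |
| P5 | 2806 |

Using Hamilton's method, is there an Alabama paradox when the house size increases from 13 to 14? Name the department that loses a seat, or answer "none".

none

At 13 seats: P8 5, P2 4, P5 4.
At 14 seats: P8 6, P2 4, P5 4.
No department's allocation decreased.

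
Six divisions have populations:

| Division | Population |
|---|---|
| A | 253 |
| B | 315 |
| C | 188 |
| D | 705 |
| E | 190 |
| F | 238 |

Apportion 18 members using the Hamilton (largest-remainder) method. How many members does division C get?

2

Standard divisor: 1889 ÷ 18 ≈ 104.944.
Standard quotas: A 2.411, B 3.002, C 1.791, D 6.718, E 1.810, F 2.268.
Lower quotas: A 2, B 3, C 1, D 6, E 1, F 2 (sum 15, leaving 3 seats).
Remainders in descending order: E 0.810, C 0.791, D 0.718, A 0.411, F 0.268, B 0.002.
Largest remainders: E, C, D receive the extra seats.
C receives 2.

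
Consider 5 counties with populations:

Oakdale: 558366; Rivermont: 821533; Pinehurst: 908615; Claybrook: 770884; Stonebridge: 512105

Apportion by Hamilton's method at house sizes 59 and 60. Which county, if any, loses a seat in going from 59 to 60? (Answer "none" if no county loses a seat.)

At 59 seats: Oakdale 9, Rivermont 14, Pinehurst 15, Claybrook 13, Stonebridge 8.
At 60 seats: Oakdale 9, Rivermont 14, Pinehurst 15, Claybrook 13, Stonebridge 9.
No county's allocation decreased.

none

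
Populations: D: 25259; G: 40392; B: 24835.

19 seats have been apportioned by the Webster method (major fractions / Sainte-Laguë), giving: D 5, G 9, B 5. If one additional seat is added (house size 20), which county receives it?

Priority for the next seat is population ÷ (current seats + 0.5).
Priorities: D 4592.545, G 4251.789, B 4515.455.
Highest priority: D.

D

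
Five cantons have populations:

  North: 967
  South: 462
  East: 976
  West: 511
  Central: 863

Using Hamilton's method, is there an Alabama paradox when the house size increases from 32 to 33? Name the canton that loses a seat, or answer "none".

At 32 seats: North 8, South 4, East 8, West 5, Central 7.
At 33 seats: North 8, South 4, East 9, West 4, Central 8.
West drops from 5 to 4.

West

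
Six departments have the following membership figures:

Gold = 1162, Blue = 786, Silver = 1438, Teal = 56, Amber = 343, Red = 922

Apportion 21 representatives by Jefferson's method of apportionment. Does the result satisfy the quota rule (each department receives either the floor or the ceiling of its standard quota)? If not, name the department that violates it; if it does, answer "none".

none

Standard quotas: Gold 5.184, Blue 3.507, Silver 6.416, Teal 0.250, Amber 1.530, Red 4.113.
Jefferson allocation: Gold 5, Blue 4, Silver 7, Teal 0, Amber 1, Red 4.
Every allocation lies between the lower and upper quota.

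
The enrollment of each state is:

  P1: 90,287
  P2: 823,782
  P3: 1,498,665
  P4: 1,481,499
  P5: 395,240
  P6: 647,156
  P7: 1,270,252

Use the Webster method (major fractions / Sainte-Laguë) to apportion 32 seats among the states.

P1: 0, P2: 4, P3: 8, P4: 8, P5: 2, P6: 3, P7: 7

Standard divisor 6206881/32 ≈ 193965.031; standard quotas: P1 0.465, P2 4.247, P3 7.726, P4 7.638, P5 2.038, P6 3.336, P7 6.549.
Rounding to the nearest integer gives P1 0, P2 4, P3 8, P4 8, P5 2, P6 3, P7 7 — total 32, matching the house size, so no adjustment is needed.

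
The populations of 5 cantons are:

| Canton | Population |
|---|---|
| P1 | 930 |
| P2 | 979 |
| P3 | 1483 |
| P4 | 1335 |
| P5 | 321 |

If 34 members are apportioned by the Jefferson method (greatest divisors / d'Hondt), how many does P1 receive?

Standard divisor 5048/34 ≈ 148.471; standard quotas: P1 6.264, P2 6.594, P3 9.989, P4 8.992, P5 2.162.
Rounding down gives 6, 6, 9, 8, 2 = 31 seats, so the divisor must be adjusted.
With modified divisor 137: modified quotas P1 6.788, P2 7.146, P3 10.825, P4 9.745, P5 2.343.
Rounding down: P1 6, P2 7, P3 10, P4 9, P5 2 (total 34).
P1 receives 6.

6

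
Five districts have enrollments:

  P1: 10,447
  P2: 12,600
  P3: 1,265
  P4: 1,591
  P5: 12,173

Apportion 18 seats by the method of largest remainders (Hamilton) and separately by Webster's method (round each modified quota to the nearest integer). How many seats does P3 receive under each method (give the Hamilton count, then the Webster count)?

Hamilton: P1 5, P2 6, P3 0, P4 1, P5 6.
Webster: P1 5, P2 6, P3 1, P4 1, P5 5.
P3 gets 0 under Hamilton and 1 under Webster.

0 and 1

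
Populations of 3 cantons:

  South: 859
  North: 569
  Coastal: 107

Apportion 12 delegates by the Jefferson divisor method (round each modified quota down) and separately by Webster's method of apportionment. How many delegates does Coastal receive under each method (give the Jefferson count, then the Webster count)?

0 and 1

Jefferson: South 7, North 5, Coastal 0.
Webster: South 7, North 4, Coastal 1.
Coastal gets 0 under Jefferson and 1 under Webster.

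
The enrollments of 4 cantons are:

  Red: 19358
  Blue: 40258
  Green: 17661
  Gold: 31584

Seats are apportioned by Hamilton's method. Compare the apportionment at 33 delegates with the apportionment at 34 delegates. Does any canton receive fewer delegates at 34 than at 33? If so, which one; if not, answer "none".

none

At 33 seats: Red 6, Blue 12, Green 5, Gold 10.
At 34 seats: Red 6, Blue 13, Green 5, Gold 10.
No canton's allocation decreased.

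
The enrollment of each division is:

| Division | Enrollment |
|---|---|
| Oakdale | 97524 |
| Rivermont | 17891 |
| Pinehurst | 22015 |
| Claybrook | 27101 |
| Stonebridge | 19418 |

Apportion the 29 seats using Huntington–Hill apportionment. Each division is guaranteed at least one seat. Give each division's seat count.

Oakdale=15, Rivermont=3, Pinehurst=4, Claybrook=4, Stonebridge=3

With divisor 6325: modified quotas Oakdale 15.419, Rivermont 2.829, Pinehurst 3.481, Claybrook 4.285, Stonebridge 3.070.
Geometric-mean thresholds: Oakdale √(15·16)=15.492, Rivermont √(2·3)=2.449, Pinehurst √(3·4)=3.464, Claybrook √(4·5)=4.472, Stonebridge √(3·4)=3.464.
Each quota rounded against its threshold gives Oakdale 15, Rivermont 3, Pinehurst 4, Claybrook 4, Stonebridge 3 (total 29).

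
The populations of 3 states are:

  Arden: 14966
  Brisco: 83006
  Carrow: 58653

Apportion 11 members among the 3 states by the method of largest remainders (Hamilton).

Standard divisor: 156625 ÷ 11 ≈ 14238.636.
Standard quotas: Arden 1.0511, Brisco 5.8296, Carrow 4.1193.
Lower quotas: Arden 1, Brisco 5, Carrow 4 (sum 10, leaving 1 seat).
Remainders in descending order: Brisco 0.8296, Carrow 0.1193, Arden 0.0511.
Largest remainder: Brisco receives the extra seat.

Arden 1, Brisco 6, Carrow 4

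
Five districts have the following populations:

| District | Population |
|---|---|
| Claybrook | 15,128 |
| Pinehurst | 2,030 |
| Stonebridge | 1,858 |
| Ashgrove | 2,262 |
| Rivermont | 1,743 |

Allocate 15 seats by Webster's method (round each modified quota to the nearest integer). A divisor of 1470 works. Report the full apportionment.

With modified divisor 1470: modified quotas Claybrook 10.291, Pinehurst 1.381, Stonebridge 1.264, Ashgrove 1.539, Rivermont 1.186.
Rounding to the nearest integer: Claybrook 10, Pinehurst 1, Stonebridge 1, Ashgrove 2, Rivermont 1 (total 15).

Claybrook: 10; Pinehurst: 1; Stonebridge: 1; Ashgrove: 2; Rivermont: 1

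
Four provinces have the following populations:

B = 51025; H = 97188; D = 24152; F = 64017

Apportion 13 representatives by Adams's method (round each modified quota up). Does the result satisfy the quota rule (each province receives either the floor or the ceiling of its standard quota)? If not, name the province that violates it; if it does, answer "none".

none

Standard quotas: B 2.806, H 5.345, D 1.328, F 3.521.
Adams allocation: B 3, H 5, D 2, F 3.
Every allocation lies between the lower and upper quota.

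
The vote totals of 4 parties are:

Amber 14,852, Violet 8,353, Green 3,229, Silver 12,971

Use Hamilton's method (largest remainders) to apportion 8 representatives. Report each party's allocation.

Amber 3; Violet 2; Green 1; Silver 2

The standard divisor is 39405/8 ≈ 4925.625.
Standard quotas: Amber 3.0153, Violet 1.6958, Green 0.6556, Silver 2.6334.
Lower quotas: Amber 3, Violet 1, Green 0, Silver 2 (sum 6, leaving 2 seats).
Remainders in descending order: Violet 0.6958, Green 0.6556, Silver 0.6334, Amber 0.0153.
Largest remainders: Violet, Green receive the extra seats.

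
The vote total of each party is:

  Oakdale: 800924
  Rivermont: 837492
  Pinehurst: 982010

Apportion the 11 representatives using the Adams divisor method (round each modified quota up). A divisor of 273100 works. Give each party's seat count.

With modified divisor 273100: modified quotas Oakdale 2.933, Rivermont 3.067, Pinehurst 3.596.
Rounding up: Oakdale 3, Rivermont 4, Pinehurst 4 (total 11).

Oakdale 3; Rivermont 4; Pinehurst 4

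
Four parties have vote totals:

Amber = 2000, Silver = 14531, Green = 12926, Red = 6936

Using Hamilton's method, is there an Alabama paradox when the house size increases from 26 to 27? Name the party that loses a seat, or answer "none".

At 26 seats: Amber 2, Silver 10, Green 9, Red 5.
At 27 seats: Amber 1, Silver 11, Green 10, Red 5.
Amber drops from 2 to 1.

Amber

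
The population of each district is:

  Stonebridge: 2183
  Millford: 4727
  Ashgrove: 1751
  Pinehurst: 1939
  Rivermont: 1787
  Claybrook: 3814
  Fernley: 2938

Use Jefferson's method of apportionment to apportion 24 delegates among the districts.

Stonebridge=3, Millford=6, Ashgrove=2, Pinehurst=2, Rivermont=2, Claybrook=5, Fernley=4

Standard divisor 19139/24 ≈ 797.458; standard quotas: Stonebridge 2.737, Millford 5.928, Ashgrove 2.196, Pinehurst 2.431, Rivermont 2.241, Claybrook 4.783, Fernley 3.684.
Rounding down gives 2, 5, 2, 2, 2, 4, 3 = 20 seats, so the divisor must be adjusted.
With modified divisor 700: modified quotas Stonebridge 3.119, Millford 6.753, Ashgrove 2.501, Pinehurst 2.770, Rivermont 2.553, Claybrook 5.449, Fernley 4.197.
Rounding down: Stonebridge 3, Millford 6, Ashgrove 2, Pinehurst 2, Rivermont 2, Claybrook 5, Fernley 4 (total 24).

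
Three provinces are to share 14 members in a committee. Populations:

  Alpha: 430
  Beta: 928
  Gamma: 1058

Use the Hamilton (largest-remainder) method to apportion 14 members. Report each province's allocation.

Alpha=3, Beta=5, Gamma=6

The standard divisor is 2416/14 ≈ 172.571.
Standard quotas: Alpha 2.492, Beta 5.377, Gamma 6.131.
Lower quotas: Alpha 2, Beta 5, Gamma 6 (sum 13, leaving 1 seat).
Remainders in descending order: Alpha 0.492, Beta 0.377, Gamma 0.131.
The surplus seat goes to Alpha.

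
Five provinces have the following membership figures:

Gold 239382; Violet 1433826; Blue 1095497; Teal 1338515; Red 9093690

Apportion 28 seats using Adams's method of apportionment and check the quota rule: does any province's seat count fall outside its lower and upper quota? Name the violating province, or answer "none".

Standard quotas: Gold 0.508, Violet 3.041, Blue 2.324, Teal 2.839, Red 19.288.
Adams allocation: Gold 1, Violet 3, Blue 3, Teal 3, Red 18.
Red has quota 19.288 (lower 19, upper 20) but receives 18 — outside the quota interval.

Red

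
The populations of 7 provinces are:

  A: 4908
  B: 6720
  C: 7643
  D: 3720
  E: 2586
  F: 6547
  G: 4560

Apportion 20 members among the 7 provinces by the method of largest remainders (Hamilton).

Standard divisor: 36684 ÷ 20 ≈ 1834.2.
Standard quotas: A 2.6758, B 3.6637, C 4.1669, D 2.0281, E 1.4099, F 3.5694, G 2.4861.
Lower quotas: A 2, B 3, C 4, D 2, E 1, F 3, G 2 (sum 17, leaving 3 seats).
Remainders in descending order: A 0.6758, B 0.6637, F 0.5694, G 0.4861, E 0.4099, C 0.1669, D 0.0281.
Largest remainders: A, B, F receive the extra seats.

A 3; B 4; C 4; D 2; E 1; F 4; G 2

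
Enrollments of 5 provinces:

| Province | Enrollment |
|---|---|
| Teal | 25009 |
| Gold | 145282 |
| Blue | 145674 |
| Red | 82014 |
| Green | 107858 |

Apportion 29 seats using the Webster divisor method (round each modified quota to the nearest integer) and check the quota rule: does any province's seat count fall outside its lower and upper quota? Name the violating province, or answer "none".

none

Standard quotas: Teal 1.434, Gold 8.329, Blue 8.352, Red 4.702, Green 6.184.
Webster allocation: Teal 1, Gold 8, Blue 9, Red 5, Green 6.
Every allocation lies between the lower and upper quota.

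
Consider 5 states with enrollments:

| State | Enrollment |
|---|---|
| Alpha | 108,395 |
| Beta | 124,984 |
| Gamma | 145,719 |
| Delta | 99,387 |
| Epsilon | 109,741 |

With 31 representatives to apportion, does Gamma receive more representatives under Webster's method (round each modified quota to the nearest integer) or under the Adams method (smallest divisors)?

Webster: Alpha 6, Beta 6, Gamma 8, Delta 5, Epsilon 6.
Adams: Alpha 6, Beta 7, Gamma 7, Delta 5, Epsilon 6.
Gamma gets 8 under Webster and 7 under Adams.

Webster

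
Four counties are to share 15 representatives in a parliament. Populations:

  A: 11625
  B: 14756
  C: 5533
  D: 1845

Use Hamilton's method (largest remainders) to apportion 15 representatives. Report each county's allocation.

A: 5; B: 7; C: 2; D: 1

The standard divisor is 33759/15 ≈ 2250.6.
Standard quotas: A 5.1653, B 6.5565, C 2.4585, D 0.8198.
Lower quotas: A 5, B 6, C 2, D 0 (sum 13, leaving 2 seats).
Remainders in descending order: D 0.8198, B 0.5565, C 0.4585, A 0.1653.
The surplus seats go to D, B.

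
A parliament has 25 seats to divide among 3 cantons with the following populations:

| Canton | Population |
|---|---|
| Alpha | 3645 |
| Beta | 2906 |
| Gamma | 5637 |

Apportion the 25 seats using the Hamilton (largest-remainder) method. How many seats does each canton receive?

Alpha: 7, Beta: 6, Gamma: 12

Standard divisor: 12188 ÷ 25 ≈ 487.52.
Standard quotas: Alpha 7.4766, Beta 5.9608, Gamma 11.5626.
Lower quotas: Alpha 7, Beta 5, Gamma 11 (sum 23, leaving 2 seats).
Remainders in descending order: Beta 0.9608, Gamma 0.5626, Alpha 0.4766.
The surplus seats go to Beta, Gamma.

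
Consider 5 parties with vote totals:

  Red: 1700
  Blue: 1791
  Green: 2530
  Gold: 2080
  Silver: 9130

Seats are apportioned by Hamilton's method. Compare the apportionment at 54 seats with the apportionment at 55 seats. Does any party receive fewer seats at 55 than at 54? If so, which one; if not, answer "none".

none

At 54 seats: Red 5, Blue 6, Green 8, Gold 6, Silver 29.
At 55 seats: Red 5, Blue 6, Green 8, Gold 7, Silver 29.
No party's allocation decreased.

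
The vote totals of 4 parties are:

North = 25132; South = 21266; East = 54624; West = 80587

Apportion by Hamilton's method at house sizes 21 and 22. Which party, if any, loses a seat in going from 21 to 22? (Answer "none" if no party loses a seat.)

At 21 seats: North 3, South 3, East 6, West 9.
At 22 seats: North 3, South 2, East 7, West 10.
South drops from 3 to 2.

South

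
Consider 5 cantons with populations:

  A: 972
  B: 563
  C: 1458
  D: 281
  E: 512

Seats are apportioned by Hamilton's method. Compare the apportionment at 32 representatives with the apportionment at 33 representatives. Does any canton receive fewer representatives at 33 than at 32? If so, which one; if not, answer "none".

At 32 seats: A 8, B 5, C 12, D 3, E 4.
At 33 seats: A 9, B 5, C 13, D 2, E 4.
D drops from 3 to 2.

D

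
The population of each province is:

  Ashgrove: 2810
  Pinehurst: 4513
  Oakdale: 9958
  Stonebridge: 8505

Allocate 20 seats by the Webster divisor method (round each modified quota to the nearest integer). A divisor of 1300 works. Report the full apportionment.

With modified divisor 1300: modified quotas Ashgrove 2.162, Pinehurst 3.472, Oakdale 7.660, Stonebridge 6.542.
Rounding to the nearest integer: Ashgrove 2, Pinehurst 3, Oakdale 8, Stonebridge 7 (total 20).

Ashgrove 2, Pinehurst 3, Oakdale 8, Stonebridge 7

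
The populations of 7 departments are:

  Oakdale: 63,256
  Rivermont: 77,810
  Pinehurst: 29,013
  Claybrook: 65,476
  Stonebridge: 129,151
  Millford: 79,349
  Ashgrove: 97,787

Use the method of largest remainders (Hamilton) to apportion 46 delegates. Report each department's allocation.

Oakdale: 5, Rivermont: 7, Pinehurst: 2, Claybrook: 6, Stonebridge: 11, Millford: 7, Ashgrove: 8

The standard divisor is 541842/46 ≈ 11779.174.
Standard quotas: Oakdale 5.3702, Rivermont 6.6057, Pinehurst 2.4631, Claybrook 5.5586, Stonebridge 10.9644, Millford 6.7364, Ashgrove 8.3017.
Lower quotas: Oakdale 5, Rivermont 6, Pinehurst 2, Claybrook 5, Stonebridge 10, Millford 6, Ashgrove 8 (sum 42, leaving 4 seats).
Remainders in descending order: Stonebridge 0.9644, Millford 0.7364, Rivermont 0.6057, Claybrook 0.5586, Pinehurst 0.4631, Oakdale 0.3702, Ashgrove 0.3017.
The surplus seats go to Stonebridge, Millford, Rivermont, Claybrook.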